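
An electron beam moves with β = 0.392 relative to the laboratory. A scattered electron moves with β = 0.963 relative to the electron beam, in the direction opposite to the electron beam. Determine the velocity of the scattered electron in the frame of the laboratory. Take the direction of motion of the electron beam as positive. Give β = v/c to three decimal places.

β = -0.917

With v = 0.392 and u' = -0.963 (in units of c),
u = (u' + v)/(1 + u'v/c²):
u = (-0.963 + 0.392) / (1 + (-0.963)·0.392) = -0.5710/0.6225 = -0.9173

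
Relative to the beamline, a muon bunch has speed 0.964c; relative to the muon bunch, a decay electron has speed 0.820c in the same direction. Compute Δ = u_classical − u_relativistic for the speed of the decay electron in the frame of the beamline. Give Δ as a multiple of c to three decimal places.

Δ = 0.788c

Galilean: u_cl = 0.820 + 0.964 = 1.7840.
Relativistic: u_rel = (0.820 + 0.964) / (1 + 0.820·0.964) = 1.7840/1.7905 = 0.9964.
Δ = 1.7840 − 0.9964 = 0.7876.
(The classical prediction exceeds c; the relativistic result does not.)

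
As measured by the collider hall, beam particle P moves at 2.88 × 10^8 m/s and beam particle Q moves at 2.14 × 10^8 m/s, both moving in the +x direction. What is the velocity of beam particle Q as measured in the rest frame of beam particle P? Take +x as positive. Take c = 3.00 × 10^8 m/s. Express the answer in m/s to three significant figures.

-2.35 × 10^8 m/s

β_A = 0.960, β_B = 0.713 (dividing each by c = 3.00 × 10^8 m/s).
Transform to A's frame with the inverse velocity-addition law: u' = (u − v)/(1 − uv/c²), taking u = β_B and v = β_A.
u' = (0.713 − 0.960) / (1 − (0.960)(0.713)) = -0.2467/0.3152 = -0.7826.
u' = -0.7826 × 3.00 × 10^8 m/s.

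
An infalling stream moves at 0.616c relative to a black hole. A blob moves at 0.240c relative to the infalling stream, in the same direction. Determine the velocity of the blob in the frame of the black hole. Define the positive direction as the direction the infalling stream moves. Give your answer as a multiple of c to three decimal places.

0.746c

With v = 0.616 and u' = 0.240 (in units of c),
u = (u' + v)/(1 + u'v/c²):
u = (0.240 + 0.616) / (1 + 0.240·0.616) = 0.8560/1.1478 = 0.7457
(Galilean addition would give +0.856c.)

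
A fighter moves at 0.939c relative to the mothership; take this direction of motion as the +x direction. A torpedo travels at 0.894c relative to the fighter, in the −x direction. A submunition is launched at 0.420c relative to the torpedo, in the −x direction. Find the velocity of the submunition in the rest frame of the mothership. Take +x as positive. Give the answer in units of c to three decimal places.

Apply u = (u' + v)/(1 + u'v/c²) successively, working outward toward the mothership.
Start: velocity of the fighter relative to the mothership = 0.9390c.
Compose with the torpedo (u' = -0.894 in the fighter frame): u_1 = (-0.894 + 0.939) / (1 + (-0.894)·0.939) = 0.0450/0.1605 = 0.2803.
Compose with the submunition (u' = -0.420 in the torpedo frame): u_2 = (-0.420 + 0.280) / (1 + (-0.420)·0.280) = -0.1397/0.8823 = -0.1583.

-0.158c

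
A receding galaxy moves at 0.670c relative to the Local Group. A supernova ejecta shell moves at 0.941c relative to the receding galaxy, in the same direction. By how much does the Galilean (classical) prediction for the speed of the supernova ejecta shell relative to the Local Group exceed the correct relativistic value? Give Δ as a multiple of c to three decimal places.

Galilean: u_cl = 0.941 + 0.670 = 1.6110.
Relativistic: u_rel = (0.941 + 0.670) / (1 + 0.941·0.670) = 1.6110/1.6305 = 0.9881.
Δ = 1.6110 − 0.9881 = 0.6229.
(The classical prediction exceeds c; the relativistic result does not.)

Δ = 0.623c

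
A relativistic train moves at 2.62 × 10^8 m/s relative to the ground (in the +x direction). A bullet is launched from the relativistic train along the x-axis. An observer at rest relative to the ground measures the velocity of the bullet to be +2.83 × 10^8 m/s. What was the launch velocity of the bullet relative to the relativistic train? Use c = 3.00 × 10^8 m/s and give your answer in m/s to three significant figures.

v = 0.873c, u = 0.943c.
Invert the composition law: u' = (u − v)/(1 − uv/c²).
u' = (0.943 − 0.873) / (1 − (0.943)(0.873)) = 0.0700/0.1762 = 0.3974.
u' = 0.3974 × 3.00 × 10^8 m/s.

+1.19 × 10^8 m/s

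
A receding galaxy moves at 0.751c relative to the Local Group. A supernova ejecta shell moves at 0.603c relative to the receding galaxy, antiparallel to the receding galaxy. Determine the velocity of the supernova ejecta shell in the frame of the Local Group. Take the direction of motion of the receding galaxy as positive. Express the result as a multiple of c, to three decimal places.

+0.270c

With v = 0.751 and u' = -0.603 (in units of c),
u = (u' + v)/(1 + u'v/c²):
u = (-0.603 + 0.751) / (1 + (-0.603)·0.751) = 0.1480/0.5471 = 0.2705
(Galilean addition would give +0.148c.)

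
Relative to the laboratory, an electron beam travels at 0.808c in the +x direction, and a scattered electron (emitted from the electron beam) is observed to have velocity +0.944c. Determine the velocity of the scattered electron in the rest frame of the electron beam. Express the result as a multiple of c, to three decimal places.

Invert the composition law: u' = (u − v)/(1 − uv/c²).
u' = (0.944 − 0.808) / (1 − (0.944)(0.808)) = 0.1360/0.2372 = 0.5732.

+0.573c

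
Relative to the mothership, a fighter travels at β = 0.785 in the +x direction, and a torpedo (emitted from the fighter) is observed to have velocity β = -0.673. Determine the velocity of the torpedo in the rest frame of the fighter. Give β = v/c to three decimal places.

Invert the composition law: u' = (u − v)/(1 − uv/c²).
u' = (-0.673 − 0.785) / (1 − (-0.673)(0.785)) = -1.4580/1.5283 = -0.9540.

β = -0.954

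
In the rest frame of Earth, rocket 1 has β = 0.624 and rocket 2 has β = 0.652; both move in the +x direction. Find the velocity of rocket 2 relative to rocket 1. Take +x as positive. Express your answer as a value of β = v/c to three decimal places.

β = +0.047

β_A = 0.624, β_B = 0.652.
Transform to A's frame with the inverse velocity-addition law: u' = (u − v)/(1 − uv/c²), taking u = β_B and v = β_A.
u' = (0.652 − 0.624) / (1 − (0.624)(0.652)) = 0.0280/0.5932 = 0.0472.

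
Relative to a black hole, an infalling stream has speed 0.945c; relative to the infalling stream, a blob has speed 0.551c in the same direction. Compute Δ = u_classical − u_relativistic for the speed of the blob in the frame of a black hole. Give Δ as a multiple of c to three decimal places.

Galilean: u_cl = 0.551 + 0.945 = 1.4960.
Relativistic: u_rel = (0.551 + 0.945) / (1 + 0.551·0.945) = 1.4960/1.5207 = 0.9838.
Δ = 1.4960 − 0.9838 = 0.5122.
(The classical prediction exceeds c; the relativistic result does not.)

Δ = 0.512c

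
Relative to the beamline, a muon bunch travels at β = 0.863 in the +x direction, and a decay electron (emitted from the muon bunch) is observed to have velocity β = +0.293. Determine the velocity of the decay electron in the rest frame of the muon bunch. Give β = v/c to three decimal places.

Invert the composition law: u' = (u − v)/(1 − uv/c²).
u' = (0.293 − 0.863) / (1 − (0.293)(0.863)) = -0.5700/0.7471 = -0.7629.

β = -0.763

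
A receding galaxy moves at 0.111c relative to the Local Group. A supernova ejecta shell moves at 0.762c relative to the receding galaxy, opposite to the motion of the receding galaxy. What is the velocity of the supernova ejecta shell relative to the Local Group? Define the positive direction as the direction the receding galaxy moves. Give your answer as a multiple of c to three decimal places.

-0.711c

With v = 0.111 and u' = -0.762 (in units of c),
u = (u' + v)/(1 + u'v/c²):
u = (-0.762 + 0.111) / (1 + (-0.762)·0.111) = -0.6510/0.9154 = -0.7112
(Galilean addition would give -0.651c.)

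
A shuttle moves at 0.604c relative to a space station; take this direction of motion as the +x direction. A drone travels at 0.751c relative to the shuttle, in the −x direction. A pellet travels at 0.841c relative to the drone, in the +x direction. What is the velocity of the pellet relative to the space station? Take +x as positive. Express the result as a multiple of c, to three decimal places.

+0.739c

Apply u = (u' + v)/(1 + u'v/c²) successively, working outward toward the space station.
Start: velocity of the shuttle relative to the space station = 0.6040c.
Compose with the drone (u' = -0.751 in the shuttle frame): u_1 = (-0.751 + 0.604) / (1 + (-0.751)·0.604) = -0.1470/0.5464 = -0.2690.
Compose with the pellet (u' = 0.841 in the drone frame): u_2 = (0.841 + (-0.269)) / (1 + 0.841·(-0.269)) = 0.5720/0.7737 = 0.7392.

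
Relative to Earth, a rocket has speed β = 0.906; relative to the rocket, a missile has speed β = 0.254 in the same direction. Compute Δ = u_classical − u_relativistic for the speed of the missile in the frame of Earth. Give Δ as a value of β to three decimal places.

Galilean: u_cl = 0.254 + 0.906 = 1.1600.
Relativistic: u_rel = (0.254 + 0.906) / (1 + 0.254·0.906) = 1.1600/1.2301 = 0.9430.
Δ = 1.1600 − 0.9430 = 0.2170.
(The classical prediction exceeds c; the relativistic result does not.)

Δ = 0.217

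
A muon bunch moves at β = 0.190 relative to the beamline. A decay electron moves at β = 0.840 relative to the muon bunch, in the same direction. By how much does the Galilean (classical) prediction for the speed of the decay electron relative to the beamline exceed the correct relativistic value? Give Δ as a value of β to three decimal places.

Δ = 0.142

Galilean: u_cl = 0.840 + 0.190 = 1.0300.
Relativistic: u_rel = (0.840 + 0.190) / (1 + 0.840·0.190) = 1.0300/1.1596 = 0.8882.
Δ = 1.0300 − 0.8882 = 0.1418.
(The classical prediction exceeds c; the relativistic result does not.)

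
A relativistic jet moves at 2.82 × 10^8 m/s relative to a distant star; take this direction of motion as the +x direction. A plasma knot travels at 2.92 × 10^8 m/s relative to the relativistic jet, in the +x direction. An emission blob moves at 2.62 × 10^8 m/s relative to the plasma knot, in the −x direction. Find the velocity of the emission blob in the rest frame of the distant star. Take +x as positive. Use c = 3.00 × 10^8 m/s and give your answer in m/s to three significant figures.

+2.96 × 10^8 m/s

Apply u = (u' + v)/(1 + u'v/c²) successively, working outward toward the distant star.
(Dividing each given speed by c = 3.00 × 10^8 m/s to work in units of c.)
Start: velocity of the relativistic jet relative to the distant star = 0.9400c.
Compose with the plasma knot (u' = 0.973 in the relativistic jet frame): u_1 = (0.973 + 0.940) / (1 + 0.973·0.940) = 1.9133/1.9149 = 0.9992.
Compose with the emission blob (u' = -0.873 in the plasma knot frame): u_2 = (-0.873 + 0.999) / (1 + (-0.873)·0.999) = 0.1258/0.1274 = 0.9877.
So u = 0.9877 × 3.00 × 10^8 m/s.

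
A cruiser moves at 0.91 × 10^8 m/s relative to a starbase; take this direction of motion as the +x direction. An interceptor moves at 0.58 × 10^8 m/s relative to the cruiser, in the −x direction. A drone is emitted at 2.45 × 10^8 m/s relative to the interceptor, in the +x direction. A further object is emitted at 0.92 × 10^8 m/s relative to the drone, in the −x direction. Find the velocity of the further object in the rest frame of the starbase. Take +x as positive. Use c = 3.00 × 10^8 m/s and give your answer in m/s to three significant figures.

+2.22 × 10^8 m/s

Apply u = (u' + v)/(1 + u'v/c²) successively, working outward toward the starbase.
(Dividing each given speed by c = 3.00 × 10^8 m/s to work in units of c.)
Start: velocity of the cruiser relative to the starbase = 0.3033c.
Compose with the interceptor (u' = -0.193 in the cruiser frame): u_1 = (-0.193 + 0.303) / (1 + (-0.193)·0.303) = 0.1100/0.9414 = 0.1169.
Compose with the drone (u' = 0.817 in the interceptor frame): u_2 = (0.817 + 0.117) / (1 + 0.817·0.117) = 0.9335/1.0954 = 0.8522.
Compose with the further object (u' = -0.307 in the drone frame): u_3 = (-0.307 + 0.852) / (1 + (-0.307)·0.852) = 0.5455/0.7387 = 0.7385.
So u = 0.7385 × 3.00 × 10^8 m/s.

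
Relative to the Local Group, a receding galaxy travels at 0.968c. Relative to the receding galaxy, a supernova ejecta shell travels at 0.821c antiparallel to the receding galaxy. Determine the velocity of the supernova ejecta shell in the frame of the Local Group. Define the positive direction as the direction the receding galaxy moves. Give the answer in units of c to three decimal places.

With v = 0.968 and u' = -0.821 (in units of c),
u = (u' + v)/(1 + u'v/c²):
u = (-0.821 + 0.968) / (1 + (-0.821)·0.968) = 0.1470/0.2053 = 0.7161

+0.716c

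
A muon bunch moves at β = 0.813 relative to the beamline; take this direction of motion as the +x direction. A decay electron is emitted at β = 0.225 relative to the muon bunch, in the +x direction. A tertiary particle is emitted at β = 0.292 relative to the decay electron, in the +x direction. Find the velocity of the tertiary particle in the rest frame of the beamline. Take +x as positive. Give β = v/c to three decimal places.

Apply u = (u' + v)/(1 + u'v/c²) successively, working outward toward the beamline.
Start: velocity of the muon bunch relative to the beamline = 0.8130c.
Compose with the decay electron (u' = 0.225 in the muon bunch frame): u_1 = (0.225 + 0.813) / (1 + 0.225·0.813) = 1.0380/1.1829 = 0.8775.
Compose with the tertiary particle (u' = 0.292 in the decay electron frame): u_2 = (0.292 + 0.877) / (1 + 0.292·0.877) = 1.1695/1.2562 = 0.9310.

β = 0.931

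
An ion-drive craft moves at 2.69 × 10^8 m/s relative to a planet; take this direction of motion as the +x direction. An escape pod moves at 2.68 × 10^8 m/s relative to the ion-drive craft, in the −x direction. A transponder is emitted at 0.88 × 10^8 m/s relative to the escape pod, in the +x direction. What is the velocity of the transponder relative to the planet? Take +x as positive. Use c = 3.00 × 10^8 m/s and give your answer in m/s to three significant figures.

Apply u = (u' + v)/(1 + u'v/c²) successively, working outward toward the planet.
(Dividing each given speed by c = 3.00 × 10^8 m/s to work in units of c.)
Start: velocity of the ion-drive craft relative to the planet = 0.8967c.
Compose with the escape pod (u' = -0.893 in the ion-drive craft frame): u_1 = (-0.893 + 0.897) / (1 + (-0.893)·0.897) = 0.0033/0.1990 = 0.0168.
Compose with the transponder (u' = 0.293 in the escape pod frame): u_2 = (0.293 + 0.017) / (1 + 0.293·0.017) = 0.3101/1.0049 = 0.3086.
So u = 0.3086 × 3.00 × 10^8 m/s.

+9.26 × 10^7 m/s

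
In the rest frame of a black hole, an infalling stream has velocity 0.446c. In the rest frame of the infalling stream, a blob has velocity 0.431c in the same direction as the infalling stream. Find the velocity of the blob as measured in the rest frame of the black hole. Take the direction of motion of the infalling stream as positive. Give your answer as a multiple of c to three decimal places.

0.736c

With v = 0.446 and u' = 0.431 (in units of c),
u = (u' + v)/(1 + u'v/c²):
u = (0.431 + 0.446) / (1 + 0.431·0.446) = 0.8770/1.1922 = 0.7356
(Galilean addition would give +0.877c.)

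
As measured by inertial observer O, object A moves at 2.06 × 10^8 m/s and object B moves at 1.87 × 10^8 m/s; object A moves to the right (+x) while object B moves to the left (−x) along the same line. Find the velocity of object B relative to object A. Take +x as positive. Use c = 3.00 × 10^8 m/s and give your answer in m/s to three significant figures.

-2.75 × 10^8 m/s

β_A = 0.687, β_B = -0.623 (dividing each by c = 3.00 × 10^8 m/s).
Transform to A's frame with the inverse velocity-addition law: u' = (u − v)/(1 − uv/c²), taking u = β_B and v = β_A.
u' = (-0.623 − 0.687) / (1 − (0.687)(-0.623)) = -1.3100/1.4280 = -0.9174.
u' = -0.9174 × 3.00 × 10^8 m/s.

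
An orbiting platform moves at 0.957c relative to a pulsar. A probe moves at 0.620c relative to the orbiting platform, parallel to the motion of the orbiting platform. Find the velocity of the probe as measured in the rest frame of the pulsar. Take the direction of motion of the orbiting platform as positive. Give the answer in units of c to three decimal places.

With v = 0.957 and u' = 0.620 (in units of c),
u = (u' + v)/(1 + u'v/c²):
u = (0.620 + 0.957) / (1 + 0.620·0.957) = 1.5770/1.5933 = 0.9897

0.990c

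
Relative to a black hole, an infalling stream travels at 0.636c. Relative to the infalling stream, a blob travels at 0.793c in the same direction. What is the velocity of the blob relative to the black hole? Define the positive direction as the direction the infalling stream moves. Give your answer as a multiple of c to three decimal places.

With v = 0.636 and u' = 0.793 (in units of c),
u = (u' + v)/(1 + u'v/c²):
u = (0.793 + 0.636) / (1 + 0.793·0.636) = 1.4290/1.5043 = 0.9499
(Galilean addition would give +1.429c, exceeding c.)

0.950c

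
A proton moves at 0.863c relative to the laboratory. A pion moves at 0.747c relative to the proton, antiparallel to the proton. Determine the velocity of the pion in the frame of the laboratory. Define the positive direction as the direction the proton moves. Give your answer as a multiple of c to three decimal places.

+0.326c

With v = 0.863 and u' = -0.747 (in units of c),
u = (u' + v)/(1 + u'v/c²):
u = (-0.747 + 0.863) / (1 + (-0.747)·0.863) = 0.1160/0.3553 = 0.3264
(Galilean addition would give +0.116c.)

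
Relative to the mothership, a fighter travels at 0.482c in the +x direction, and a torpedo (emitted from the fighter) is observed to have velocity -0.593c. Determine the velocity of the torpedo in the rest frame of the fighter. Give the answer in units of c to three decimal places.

-0.836c

Invert the composition law: u' = (u − v)/(1 − uv/c²).
u' = (-0.593 − 0.482) / (1 − (-0.593)(0.482)) = -1.0750/1.2858 = -0.8360.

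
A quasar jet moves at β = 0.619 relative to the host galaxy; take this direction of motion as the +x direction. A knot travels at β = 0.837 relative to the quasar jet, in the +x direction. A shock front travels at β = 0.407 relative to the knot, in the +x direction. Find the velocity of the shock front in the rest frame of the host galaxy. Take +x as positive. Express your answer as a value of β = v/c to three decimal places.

Apply u = (u' + v)/(1 + u'v/c²) successively, working outward toward the host galaxy.
Start: velocity of the quasar jet relative to the host galaxy = 0.6190c.
Compose with the knot (u' = 0.837 in the quasar jet frame): u_1 = (0.837 + 0.619) / (1 + 0.837·0.619) = 1.4560/1.5181 = 0.9591.
Compose with the shock front (u' = 0.407 in the knot frame): u_2 = (0.407 + 0.959) / (1 + 0.407·0.959) = 1.3661/1.3904 = 0.9826.

β = 0.983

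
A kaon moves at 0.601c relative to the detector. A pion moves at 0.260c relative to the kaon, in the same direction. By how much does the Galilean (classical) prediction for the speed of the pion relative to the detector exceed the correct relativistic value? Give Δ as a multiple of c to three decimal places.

Δ = 0.116c

Galilean: u_cl = 0.260 + 0.601 = 0.8610.
Relativistic: u_rel = (0.260 + 0.601) / (1 + 0.260·0.601) = 0.8610/1.1563 = 0.7446.
Δ = 0.8610 − 0.7446 = 0.1164.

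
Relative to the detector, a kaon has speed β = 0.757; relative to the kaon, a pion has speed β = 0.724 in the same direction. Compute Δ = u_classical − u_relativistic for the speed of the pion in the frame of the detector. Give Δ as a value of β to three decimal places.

Δ = 0.524

Galilean: u_cl = 0.724 + 0.757 = 1.4810.
Relativistic: u_rel = (0.724 + 0.757) / (1 + 0.724·0.757) = 1.4810/1.5481 = 0.9567.
Δ = 1.4810 − 0.9567 = 0.5243.
(The classical prediction exceeds c; the relativistic result does not.)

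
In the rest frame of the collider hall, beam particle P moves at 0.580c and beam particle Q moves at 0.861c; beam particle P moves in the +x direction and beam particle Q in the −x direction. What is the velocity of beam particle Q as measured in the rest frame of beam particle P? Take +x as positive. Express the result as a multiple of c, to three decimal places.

-0.961c

β_A = 0.580, β_B = -0.861.
Transform to A's frame with the inverse velocity-addition law: u' = (u − v)/(1 − uv/c²), taking u = β_B and v = β_A.
u' = (-0.861 − 0.580) / (1 − (0.580)(-0.861)) = -1.4410/1.4994 = -0.9611.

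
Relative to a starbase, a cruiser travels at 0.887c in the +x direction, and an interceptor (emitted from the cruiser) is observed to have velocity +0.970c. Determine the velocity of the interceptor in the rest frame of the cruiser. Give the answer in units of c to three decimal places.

+0.595c

Invert the composition law: u' = (u − v)/(1 − uv/c²).
u' = (0.970 − 0.887) / (1 − (0.970)(0.887)) = 0.0830/0.1396 = 0.5945.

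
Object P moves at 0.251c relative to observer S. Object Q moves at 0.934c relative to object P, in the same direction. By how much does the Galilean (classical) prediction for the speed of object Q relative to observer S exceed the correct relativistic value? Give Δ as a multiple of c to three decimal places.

Δ = 0.225c

Galilean: u_cl = 0.934 + 0.251 = 1.1850.
Relativistic: u_rel = (0.934 + 0.251) / (1 + 0.934·0.251) = 1.1850/1.2344 = 0.9600.
Δ = 1.1850 − 0.9600 = 0.2250.
(The classical prediction exceeds c; the relativistic result does not.)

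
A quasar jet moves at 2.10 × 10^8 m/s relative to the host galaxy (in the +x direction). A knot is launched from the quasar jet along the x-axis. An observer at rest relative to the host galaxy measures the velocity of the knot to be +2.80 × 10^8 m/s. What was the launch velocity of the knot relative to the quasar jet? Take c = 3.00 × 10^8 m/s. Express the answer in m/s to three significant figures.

+2.02 × 10^8 m/s

v = 0.700c, u = 0.933c.
Invert the composition law: u' = (u − v)/(1 − uv/c²).
u' = (0.933 − 0.700) / (1 − (0.933)(0.700)) = 0.2333/0.3467 = 0.6731.
u' = 0.6731 × 3.00 × 10^8 m/s.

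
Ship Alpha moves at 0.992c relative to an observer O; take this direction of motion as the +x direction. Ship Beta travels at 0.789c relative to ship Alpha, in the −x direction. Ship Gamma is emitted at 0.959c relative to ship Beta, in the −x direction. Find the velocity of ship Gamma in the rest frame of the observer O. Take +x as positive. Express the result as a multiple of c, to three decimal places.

-0.239c

Apply u = (u' + v)/(1 + u'v/c²) successively, working outward toward the observer O.
Start: velocity of ship Alpha relative to the observer O = 0.9920c.
Compose with ship Beta (u' = -0.789 in ship Alpha frame): u_1 = (-0.789 + 0.992) / (1 + (-0.789)·0.992) = 0.2030/0.2173 = 0.9341.
Compose with ship Gamma (u' = -0.959 in ship Beta frame): u_2 = (-0.959 + 0.934) / (1 + (-0.959)·0.934) = -0.0249/0.1042 = -0.2387.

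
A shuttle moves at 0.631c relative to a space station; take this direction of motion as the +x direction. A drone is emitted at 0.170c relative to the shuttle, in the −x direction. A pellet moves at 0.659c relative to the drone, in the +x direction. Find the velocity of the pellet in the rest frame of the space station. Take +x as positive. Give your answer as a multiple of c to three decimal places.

+0.877c

Apply u = (u' + v)/(1 + u'v/c²) successively, working outward toward the space station.
Start: velocity of the shuttle relative to the space station = 0.6310c.
Compose with the drone (u' = -0.170 in the shuttle frame): u_1 = (-0.170 + 0.631) / (1 + (-0.170)·0.631) = 0.4610/0.8927 = 0.5164.
Compose with the pellet (u' = 0.659 in the drone frame): u_2 = (0.659 + 0.516) / (1 + 0.659·0.516) = 1.1754/1.3403 = 0.8770.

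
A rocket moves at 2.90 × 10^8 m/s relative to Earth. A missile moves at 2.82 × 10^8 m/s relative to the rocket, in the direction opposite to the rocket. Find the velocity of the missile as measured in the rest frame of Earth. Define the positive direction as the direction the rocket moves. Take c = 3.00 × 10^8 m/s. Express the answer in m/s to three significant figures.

+8.76 × 10^7 m/s

In units of c (dividing by 3.00 × 10^8 m/s): v = 0.967, u' = -0.940.
u = (u' + v)/(1 + u'v/c²):
u = (-0.940 + 0.967) / (1 + (-0.940)·0.967) = 0.0267/0.0913 = 0.2920
Converting back: u = 0.2920 × 3.00 × 10^8 m/s.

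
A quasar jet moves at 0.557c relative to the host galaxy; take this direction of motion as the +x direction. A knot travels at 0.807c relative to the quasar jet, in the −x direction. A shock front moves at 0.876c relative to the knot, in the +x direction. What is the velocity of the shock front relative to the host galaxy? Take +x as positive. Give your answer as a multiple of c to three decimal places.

+0.701c

Apply u = (u' + v)/(1 + u'v/c²) successively, working outward toward the host galaxy.
Start: velocity of the quasar jet relative to the host galaxy = 0.5570c.
Compose with the knot (u' = -0.807 in the quasar jet frame): u_1 = (-0.807 + 0.557) / (1 + (-0.807)·0.557) = -0.2500/0.5505 = -0.4541.
Compose with the shock front (u' = 0.876 in the knot frame): u_2 = (0.876 + (-0.454)) / (1 + 0.876·(-0.454)) = 0.4219/0.6022 = 0.7006.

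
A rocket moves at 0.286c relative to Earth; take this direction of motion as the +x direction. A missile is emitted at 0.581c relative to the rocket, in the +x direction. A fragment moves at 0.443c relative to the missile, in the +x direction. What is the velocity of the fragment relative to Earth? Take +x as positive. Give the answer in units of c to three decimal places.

0.893c

Apply u = (u' + v)/(1 + u'v/c²) successively, working outward toward Earth.
Start: velocity of the rocket relative to Earth = 0.2860c.
Compose with the missile (u' = 0.581 in the rocket frame): u_1 = (0.581 + 0.286) / (1 + 0.581·0.286) = 0.8670/1.1662 = 0.7435.
Compose with the fragment (u' = 0.443 in the missile frame): u_2 = (0.443 + 0.743) / (1 + 0.443·0.743) = 1.1865/1.3294 = 0.8925.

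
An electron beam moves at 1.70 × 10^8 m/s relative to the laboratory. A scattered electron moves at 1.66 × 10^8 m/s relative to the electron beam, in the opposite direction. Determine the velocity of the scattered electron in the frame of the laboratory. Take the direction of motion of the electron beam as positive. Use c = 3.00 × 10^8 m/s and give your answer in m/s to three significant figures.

+5.83 × 10^6 m/s

In units of c (dividing by 3.00 × 10^8 m/s): v = 0.567, u' = -0.553.
u = (u' + v)/(1 + u'v/c²):
u = (-0.553 + 0.567) / (1 + (-0.553)·0.567) = 0.0133/0.6864 = 0.0194
Converting back: u = 0.0194 × 3.00 × 10^8 m/s.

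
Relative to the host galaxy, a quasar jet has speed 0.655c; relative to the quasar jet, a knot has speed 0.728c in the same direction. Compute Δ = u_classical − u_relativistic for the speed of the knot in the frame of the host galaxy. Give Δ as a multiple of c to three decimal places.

Δ = 0.447c

Galilean: u_cl = 0.728 + 0.655 = 1.3830.
Relativistic: u_rel = (0.728 + 0.655) / (1 + 0.728·0.655) = 1.3830/1.4768 = 0.9365.
Δ = 1.3830 − 0.9365 = 0.4465.
(The classical prediction exceeds c; the relativistic result does not.)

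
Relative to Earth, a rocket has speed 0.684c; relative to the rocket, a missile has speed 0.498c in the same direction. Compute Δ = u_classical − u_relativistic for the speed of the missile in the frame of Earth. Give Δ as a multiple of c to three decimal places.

Galilean: u_cl = 0.498 + 0.684 = 1.1820.
Relativistic: u_rel = (0.498 + 0.684) / (1 + 0.498·0.684) = 1.1820/1.3406 = 0.8817.
Δ = 1.1820 − 0.8817 = 0.3003.
(The classical prediction exceeds c; the relativistic result does not.)

Δ = 0.300c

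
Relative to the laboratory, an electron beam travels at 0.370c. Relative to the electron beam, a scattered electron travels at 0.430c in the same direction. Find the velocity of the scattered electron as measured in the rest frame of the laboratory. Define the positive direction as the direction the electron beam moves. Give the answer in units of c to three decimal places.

0.690c

With v = 0.370 and u' = 0.430 (in units of c),
u = (u' + v)/(1 + u'v/c²):
u = (0.430 + 0.370) / (1 + 0.430·0.370) = 0.8000/1.1591 = 0.6902
(Galilean addition would give +0.800c.)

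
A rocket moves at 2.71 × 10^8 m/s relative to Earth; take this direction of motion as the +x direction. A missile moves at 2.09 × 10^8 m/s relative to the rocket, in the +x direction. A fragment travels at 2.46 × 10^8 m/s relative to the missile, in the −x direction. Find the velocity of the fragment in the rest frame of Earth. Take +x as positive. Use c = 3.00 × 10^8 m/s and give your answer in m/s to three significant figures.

Apply u = (u' + v)/(1 + u'v/c²) successively, working outward toward Earth.
(Dividing each given speed by c = 3.00 × 10^8 m/s to work in units of c.)
Start: velocity of the rocket relative to Earth = 0.9033c.
Compose with the missile (u' = 0.697 in the rocket frame): u_1 = (0.697 + 0.903) / (1 + 0.697·0.903) = 1.6000/1.6293 = 0.9820.
Compose with the fragment (u' = -0.820 in the missile frame): u_2 = (-0.820 + 0.982) / (1 + (-0.820)·0.982) = 0.1620/0.1948 = 0.8318.
So u = 0.8318 × 3.00 × 10^8 m/s.

+2.50 × 10^8 m/s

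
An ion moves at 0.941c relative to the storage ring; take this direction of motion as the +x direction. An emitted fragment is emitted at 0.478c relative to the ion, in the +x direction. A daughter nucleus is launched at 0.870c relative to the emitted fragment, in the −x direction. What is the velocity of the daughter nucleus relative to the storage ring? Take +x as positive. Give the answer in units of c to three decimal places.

+0.732c

Apply u = (u' + v)/(1 + u'v/c²) successively, working outward toward the storage ring.
Start: velocity of the ion relative to the storage ring = 0.9410c.
Compose with the emitted fragment (u' = 0.478 in the ion frame): u_1 = (0.478 + 0.941) / (1 + 0.478·0.941) = 1.4190/1.4498 = 0.9788.
Compose with the daughter nucleus (u' = -0.870 in the emitted fragment frame): u_2 = (-0.870 + 0.979) / (1 + (-0.870)·0.979) = 0.1088/0.1485 = 0.7325.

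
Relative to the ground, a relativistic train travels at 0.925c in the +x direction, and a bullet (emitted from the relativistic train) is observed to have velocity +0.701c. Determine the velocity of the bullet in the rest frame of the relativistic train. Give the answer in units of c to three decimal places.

-0.637c

Invert the composition law: u' = (u − v)/(1 − uv/c²).
u' = (0.701 − 0.925) / (1 − (0.701)(0.925)) = -0.2240/0.3516 = -0.6371.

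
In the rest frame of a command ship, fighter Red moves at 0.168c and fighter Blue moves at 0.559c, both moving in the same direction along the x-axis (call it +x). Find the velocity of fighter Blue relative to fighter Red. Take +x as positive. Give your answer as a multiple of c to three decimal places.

β_A = 0.168, β_B = 0.559.
Transform to A's frame with the inverse velocity-addition law: u' = (u − v)/(1 − uv/c²), taking u = β_B and v = β_A.
u' = (0.559 − 0.168) / (1 − (0.168)(0.559)) = 0.3910/0.9061 = 0.4315.

+0.432c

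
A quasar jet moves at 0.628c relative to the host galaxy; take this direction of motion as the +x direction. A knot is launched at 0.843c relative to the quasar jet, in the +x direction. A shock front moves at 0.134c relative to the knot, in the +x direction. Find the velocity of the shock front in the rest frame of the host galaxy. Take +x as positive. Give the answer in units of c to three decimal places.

0.971c

Apply u = (u' + v)/(1 + u'v/c²) successively, working outward toward the host galaxy.
Start: velocity of the quasar jet relative to the host galaxy = 0.6280c.
Compose with the knot (u' = 0.843 in the quasar jet frame): u_1 = (0.843 + 0.628) / (1 + 0.843·0.628) = 1.4710/1.5294 = 0.9618.
Compose with the shock front (u' = 0.134 in the knot frame): u_2 = (0.134 + 0.962) / (1 + 0.134·0.962) = 1.0958/1.1289 = 0.9707.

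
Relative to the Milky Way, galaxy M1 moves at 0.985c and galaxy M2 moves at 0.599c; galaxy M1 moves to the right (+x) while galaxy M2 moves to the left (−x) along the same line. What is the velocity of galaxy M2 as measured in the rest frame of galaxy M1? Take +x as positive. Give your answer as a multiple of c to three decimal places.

β_A = 0.985, β_B = -0.599.
Transform to A's frame with the inverse velocity-addition law: u' = (u − v)/(1 − uv/c²), taking u = β_B and v = β_A.
u' = (-0.599 − 0.985) / (1 − (0.985)(-0.599)) = -1.5840/1.5900 = -0.9962.

-0.996c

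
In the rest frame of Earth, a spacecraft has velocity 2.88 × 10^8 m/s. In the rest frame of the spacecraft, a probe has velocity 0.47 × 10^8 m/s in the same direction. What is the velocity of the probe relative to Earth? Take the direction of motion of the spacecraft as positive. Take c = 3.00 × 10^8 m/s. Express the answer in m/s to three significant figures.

In units of c (dividing by 3.00 × 10^8 m/s): v = 0.960, u' = 0.157.
u = (u' + v)/(1 + u'v/c²):
u = (0.157 + 0.960) / (1 + 0.157·0.960) = 1.1167/1.1504 = 0.9707
(Galilean addition would give +1.117c, exceeding c.)
Converting back: u = 0.9707 × 3.00 × 10^8 m/s.

2.91 × 10^8 m/s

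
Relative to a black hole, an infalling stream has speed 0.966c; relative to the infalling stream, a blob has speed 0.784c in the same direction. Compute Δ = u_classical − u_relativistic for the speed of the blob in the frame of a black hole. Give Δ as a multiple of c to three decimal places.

Galilean: u_cl = 0.784 + 0.966 = 1.7500.
Relativistic: u_rel = (0.784 + 0.966) / (1 + 0.784·0.966) = 1.7500/1.7573 = 0.9958.
Δ = 1.7500 − 0.9958 = 0.7542.
(The classical prediction exceeds c; the relativistic result does not.)

Δ = 0.754c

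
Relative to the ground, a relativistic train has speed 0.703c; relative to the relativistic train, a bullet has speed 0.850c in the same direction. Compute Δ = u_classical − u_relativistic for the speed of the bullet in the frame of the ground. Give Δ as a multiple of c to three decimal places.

Galilean: u_cl = 0.850 + 0.703 = 1.5530.
Relativistic: u_rel = (0.850 + 0.703) / (1 + 0.850·0.703) = 1.5530/1.5976 = 0.9721.
Δ = 1.5530 − 0.9721 = 0.5809.
(The classical prediction exceeds c; the relativistic result does not.)

Δ = 0.581c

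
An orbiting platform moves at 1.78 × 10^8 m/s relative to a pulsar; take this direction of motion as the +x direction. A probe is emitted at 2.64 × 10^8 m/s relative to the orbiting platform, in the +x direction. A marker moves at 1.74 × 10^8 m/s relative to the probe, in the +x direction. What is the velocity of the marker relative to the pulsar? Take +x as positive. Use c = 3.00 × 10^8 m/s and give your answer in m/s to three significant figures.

Apply u = (u' + v)/(1 + u'v/c²) successively, working outward toward the pulsar.
(Dividing each given speed by c = 3.00 × 10^8 m/s to work in units of c.)
Start: velocity of the orbiting platform relative to the pulsar = 0.5933c.
Compose with the probe (u' = 0.880 in the orbiting platform frame): u_1 = (0.880 + 0.593) / (1 + 0.880·0.593) = 1.4733/1.5221 = 0.9679.
Compose with the marker (u' = 0.580 in the probe frame): u_2 = (0.580 + 0.968) / (1 + 0.580·0.968) = 1.5479/1.5614 = 0.9914.
So u = 0.9914 × 3.00 × 10^8 m/s.

2.97 × 10^8 m/s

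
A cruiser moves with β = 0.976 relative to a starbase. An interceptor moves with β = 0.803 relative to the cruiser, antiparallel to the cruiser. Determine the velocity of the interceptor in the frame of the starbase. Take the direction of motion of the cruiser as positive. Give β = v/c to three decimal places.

β = +0.800

With v = 0.976 and u' = -0.803 (in units of c),
u = (u' + v)/(1 + u'v/c²):
u = (-0.803 + 0.976) / (1 + (-0.803)·0.976) = 0.1730/0.2163 = 0.7999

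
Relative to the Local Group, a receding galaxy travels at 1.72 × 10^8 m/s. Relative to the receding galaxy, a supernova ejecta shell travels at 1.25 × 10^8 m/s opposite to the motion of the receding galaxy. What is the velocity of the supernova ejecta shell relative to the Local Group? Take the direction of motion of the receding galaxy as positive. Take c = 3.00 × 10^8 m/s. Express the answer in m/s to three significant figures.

In units of c (dividing by 3.00 × 10^8 m/s): v = 0.573, u' = -0.417.
u = (u' + v)/(1 + u'v/c²):
u = (-0.417 + 0.573) / (1 + (-0.417)·0.573) = 0.1567/0.7611 = 0.2058
(Galilean addition would give +0.157c.)
Converting back: u = 0.2058 × 3.00 × 10^8 m/s.

+6.18 × 10^7 m/s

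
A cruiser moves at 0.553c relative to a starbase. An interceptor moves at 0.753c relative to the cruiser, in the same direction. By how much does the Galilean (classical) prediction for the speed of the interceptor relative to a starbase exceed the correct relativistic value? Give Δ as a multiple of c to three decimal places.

Galilean: u_cl = 0.753 + 0.553 = 1.3060.
Relativistic: u_rel = (0.753 + 0.553) / (1 + 0.753·0.553) = 1.3060/1.4164 = 0.9221.
Δ = 1.3060 − 0.9221 = 0.3839.
(The classical prediction exceeds c; the relativistic result does not.)

Δ = 0.384c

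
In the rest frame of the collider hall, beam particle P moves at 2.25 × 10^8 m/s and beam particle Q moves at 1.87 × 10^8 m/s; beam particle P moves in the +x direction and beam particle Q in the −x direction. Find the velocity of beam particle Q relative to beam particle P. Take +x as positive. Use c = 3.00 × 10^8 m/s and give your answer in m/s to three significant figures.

β_A = 0.750, β_B = -0.623 (dividing each by c = 3.00 × 10^8 m/s).
Transform to A's frame with the inverse velocity-addition law: u' = (u − v)/(1 − uv/c²), taking u = β_B and v = β_A.
u' = (-0.623 − 0.750) / (1 − (0.750)(-0.623)) = -1.3733/1.4675 = -0.9358.
u' = -0.9358 × 3.00 × 10^8 m/s.

-2.81 × 10^8 m/s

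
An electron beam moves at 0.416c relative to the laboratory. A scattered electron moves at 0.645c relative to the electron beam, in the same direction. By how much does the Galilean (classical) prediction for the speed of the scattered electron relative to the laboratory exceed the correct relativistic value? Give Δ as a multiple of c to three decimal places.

Δ = 0.224c

Galilean: u_cl = 0.645 + 0.416 = 1.0610.
Relativistic: u_rel = (0.645 + 0.416) / (1 + 0.645·0.416) = 1.0610/1.2683 = 0.8365.
Δ = 1.0610 − 0.8365 = 0.2245.
(The classical prediction exceeds c; the relativistic result does not.)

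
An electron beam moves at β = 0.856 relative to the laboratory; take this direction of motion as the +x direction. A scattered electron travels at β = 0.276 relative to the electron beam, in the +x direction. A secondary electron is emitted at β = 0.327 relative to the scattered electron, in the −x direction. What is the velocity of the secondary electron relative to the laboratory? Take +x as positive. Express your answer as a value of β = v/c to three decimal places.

Apply u = (u' + v)/(1 + u'v/c²) successively, working outward toward the laboratory.
Start: velocity of the electron beam relative to the laboratory = 0.8560c.
Compose with the scattered electron (u' = 0.276 in the electron beam frame): u_1 = (0.276 + 0.856) / (1 + 0.276·0.856) = 1.1320/1.2363 = 0.9157.
Compose with the secondary electron (u' = -0.327 in the scattered electron frame): u_2 = (-0.327 + 0.916) / (1 + (-0.327)·0.916) = 0.5887/0.7006 = 0.8403.

β = +0.840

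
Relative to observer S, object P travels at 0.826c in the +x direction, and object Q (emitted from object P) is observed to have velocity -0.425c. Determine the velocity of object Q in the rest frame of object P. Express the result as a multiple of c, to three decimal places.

-0.926c

Invert the composition law: u' = (u − v)/(1 − uv/c²).
u' = (-0.425 − 0.826) / (1 − (-0.425)(0.826)) = -1.2510/1.3511 = -0.9259.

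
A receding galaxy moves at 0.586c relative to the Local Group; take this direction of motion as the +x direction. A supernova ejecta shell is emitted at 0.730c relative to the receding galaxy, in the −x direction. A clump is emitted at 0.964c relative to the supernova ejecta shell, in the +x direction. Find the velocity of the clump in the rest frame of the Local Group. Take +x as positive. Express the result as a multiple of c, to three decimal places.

Apply u = (u' + v)/(1 + u'v/c²) successively, working outward toward the Local Group.
Start: velocity of the receding galaxy relative to the Local Group = 0.5860c.
Compose with the supernova ejecta shell (u' = -0.730 in the receding galaxy frame): u_1 = (-0.730 + 0.586) / (1 + (-0.730)·0.586) = -0.1440/0.5722 = -0.2517.
Compose with the clump (u' = 0.964 in the supernova ejecta shell frame): u_2 = (0.964 + (-0.252)) / (1 + 0.964·(-0.252)) = 0.7123/0.7574 = 0.9405.

+0.941c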